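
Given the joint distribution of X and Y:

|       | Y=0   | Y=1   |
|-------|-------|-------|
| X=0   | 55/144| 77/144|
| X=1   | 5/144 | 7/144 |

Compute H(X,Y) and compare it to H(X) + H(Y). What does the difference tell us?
Marginal P(X) (row sums):
  P(X=0) = 55/144 + 77/144 = 11/12
  P(X=1) = 5/144 + 7/144 = 1/12
Marginal P(Y) (column sums):
  P(Y=0) = 55/144 + 5/144 = 5/12
  P(Y=1) = 77/144 + 7/144 = 7/12

H(X,Y) = -[(55/144)·log₂(55/144) + (77/144)·log₂(77/144) + (5/144)·log₂(5/144) + (7/144)·log₂(7/144)]
  = 0.5304 + 0.4829 + 0.1683 + 0.2121
  = 1.3937 bits
H(X) = -[(11/12)·log₂(11/12) + (1/12)·log₂(1/12)]
  = 0.1151 + 0.2987
  = 0.4138 bits
H(Y) = -[(5/12)·log₂(5/12) + (7/12)·log₂(7/12)]
  = 0.5263 + 0.4536
  = 0.9799 bits

H(X) + H(Y) = 0.4138 + 0.9799 = 1.3937 bits
Difference: H(X) + H(Y) - H(X,Y) = 1.3937 - 1.3937 = 0.0000 bits = I(X;Y)

The difference is the mutual information; it is 0 here, so X and Y are independent (the joint entropy equals the sum of the marginal entropies).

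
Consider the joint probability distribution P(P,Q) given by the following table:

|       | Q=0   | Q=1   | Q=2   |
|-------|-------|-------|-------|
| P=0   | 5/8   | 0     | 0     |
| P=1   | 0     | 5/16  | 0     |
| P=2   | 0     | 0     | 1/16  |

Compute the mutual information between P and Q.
Marginal P(P) (row sums):
  P(P=0) = 5/8 + 0 + 0 = 5/8
  P(P=1) = 0 + 5/16 + 0 = 5/16
  P(P=2) = 0 + 0 + 1/16 = 1/16
Marginal P(Q) (column sums):
  P(Q=0) = 5/8 + 0 + 0 = 5/8
  P(Q=1) = 0 + 5/16 + 0 = 5/16
  P(Q=2) = 0 + 0 + 1/16 = 1/16

H(P) = -[(5/8)·log₂(5/8) + (5/16)·log₂(5/16) + (1/16)·log₂(1/16)]
  = 0.4238 + 0.5244 + 0.2500
  = 1.1982 bits
H(Q) = -[(5/8)·log₂(5/8) + (5/16)·log₂(5/16) + (1/16)·log₂(1/16)]
  = 0.4238 + 0.5244 + 0.2500
  = 1.1982 bits
H(P,Q) = -[(5/8)·log₂(5/8) + (5/16)·log₂(5/16) + (1/16)·log₂(1/16)]
  = 0.4238 + 0.5244 + 0.2500
  = 1.1982 bits

I(P;Q) = H(P) + H(Q) - H(P,Q)
  = 1.1982 + 1.1982 - 1.1982
  = 1.1982 bits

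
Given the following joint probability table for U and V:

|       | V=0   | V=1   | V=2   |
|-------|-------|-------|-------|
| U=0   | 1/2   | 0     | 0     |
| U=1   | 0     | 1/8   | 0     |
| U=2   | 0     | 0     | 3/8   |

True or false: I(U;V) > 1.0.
Marginal P(U) (row sums):
  P(U=0) = 1/2 + 0 + 0 = 1/2
  P(U=1) = 0 + 1/8 + 0 = 1/8
  P(U=2) = 0 + 0 + 3/8 = 3/8
Marginal P(V) (column sums):
  P(V=0) = 1/2 + 0 + 0 = 1/2
  P(V=1) = 0 + 1/8 + 0 = 1/8
  P(V=2) = 0 + 0 + 3/8 = 3/8

H(U) = -[(1/2)·log₂(1/2) + (1/8)·log₂(1/8) + (3/8)·log₂(3/8)]
  = 0.5000 + 0.3750 + 0.5306
  = 1.4056 bits
H(V) = -[(1/2)·log₂(1/2) + (1/8)·log₂(1/8) + (3/8)·log₂(3/8)]
  = 0.5000 + 0.3750 + 0.5306
  = 1.4056 bits
H(U,V) = -[(1/2)·log₂(1/2) + (1/8)·log₂(1/8) + (3/8)·log₂(3/8)]
  = 0.5000 + 0.3750 + 0.5306
  = 1.4056 bits

I(U;V) = H(U) + H(V) - H(U,V)
  = 1.4056 + 1.4056 - 1.4056
  = 1.4056 bits

True. I(U;V) = 1.4056 bits, which is > 1.0 bits.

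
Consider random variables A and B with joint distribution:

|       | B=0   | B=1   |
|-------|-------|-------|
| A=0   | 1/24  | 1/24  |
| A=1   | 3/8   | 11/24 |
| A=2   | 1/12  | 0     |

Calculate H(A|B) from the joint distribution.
Marginal P(B) (column sums):
  P(B=0) = 1/24 + 3/8 + 1/12 = 1/2
  P(B=1) = 1/24 + 11/24 + 0 = 1/2

H(A|B) = -Σ P(A,B)·log₂ P(A|B), where P(A|B) = P(A,B) / P(B)
  (cells with P(A,B) = 0 contribute 0)
  (A=0,B=0): P(A|B) = (1/24)/(1/2) = 1/12;  -(1/24)·log₂(1/12) = 0.1494
  (A=0,B=1): P(A|B) = (1/24)/(1/2) = 1/12;  -(1/24)·log₂(1/12) = 0.1494
  (A=1,B=0): P(A|B) = (3/8)/(1/2) = 3/4;  -(3/8)·log₂(3/4) = 0.1556
  (A=1,B=1): P(A|B) = (11/24)/(1/2) = 11/12;  -(11/24)·log₂(11/12) = 0.0575
  (A=2,B=0): P(A|B) = (1/12)/(1/2) = 1/6;  -(1/12)·log₂(1/6) = 0.2154
H(A|B) = 0.1494 + 0.1494 + 0.1556 + 0.0575 + 0.2154
  = 0.7273 bits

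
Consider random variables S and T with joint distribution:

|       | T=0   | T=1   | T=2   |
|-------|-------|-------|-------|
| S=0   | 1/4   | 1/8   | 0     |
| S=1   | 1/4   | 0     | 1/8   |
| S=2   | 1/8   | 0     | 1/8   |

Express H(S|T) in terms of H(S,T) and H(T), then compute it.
H(S|T) = H(S,T) - H(T)

Marginal P(T) (column sums):
  P(T=0) = 1/4 + 1/4 + 1/8 = 5/8
  P(T=1) = 1/8 + 0 + 0 = 1/8
  P(T=2) = 0 + 1/8 + 1/8 = 1/4

H(S,T) = -[(1/4)·log₂(1/4) + (1/8)·log₂(1/8) + (1/4)·log₂(1/4) + (1/8)·log₂(1/8) + (1/8)·log₂(1/8) + (1/8)·log₂(1/8)]
  = 0.5000 + 0.3750 + 0.5000 + 0.3750 + 0.3750 + 0.3750
  = 2.5000 bits
H(T) = -[(5/8)·log₂(5/8) + (1/8)·log₂(1/8) + (1/4)·log₂(1/4)]
  = 0.4238 + 0.3750 + 0.5000
  = 1.2988 bits

H(S|T) = 2.5000 - 1.2988 = 1.2012 bits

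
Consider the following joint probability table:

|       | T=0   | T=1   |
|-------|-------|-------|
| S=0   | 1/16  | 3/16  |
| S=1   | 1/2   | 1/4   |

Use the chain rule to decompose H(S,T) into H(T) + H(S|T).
By the chain rule: H(S,T) = H(T) + H(S|T)

Marginal P(T) (column sums):
  P(T=0) = 1/16 + 1/2 = 9/16
  P(T=1) = 3/16 + 1/4 = 7/16
H(T) = -[(9/16)·log₂(9/16) + (7/16)·log₂(7/16)]
  = 0.4669 + 0.5218
  = 0.9887 bits
H(S|T) = -Σ P(S,T)·log₂ P(S|T), where P(S|T) = P(S,T) / P(T)
  (S=0,T=0): P(S|T) = (1/16)/(9/16) = 1/9;  -(1/16)·log₂(1/9) = 0.1981
  (S=0,T=1): P(S|T) = (3/16)/(7/16) = 3/7;  -(3/16)·log₂(3/7) = 0.2292
  (S=1,T=0): P(S|T) = (1/2)/(9/16) = 8/9;  -(1/2)·log₂(8/9) = 0.0850
  (S=1,T=1): P(S|T) = (1/4)/(7/16) = 4/7;  -(1/4)·log₂(4/7) = 0.2018
H(S|T) = 0.1981 + 0.2292 + 0.0850 + 0.2018
  = 0.7141 bits

H(S,T) = H(T) + H(S|T) = 0.9887 + 0.7141 = 1.7028 bits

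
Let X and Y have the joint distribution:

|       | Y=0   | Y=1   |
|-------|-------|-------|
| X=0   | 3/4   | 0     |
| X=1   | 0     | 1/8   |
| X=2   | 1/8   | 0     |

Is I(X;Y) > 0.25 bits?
Marginal P(X) (row sums):
  P(X=0) = 3/4 + 0 = 3/4
  P(X=1) = 0 + 1/8 = 1/8
  P(X=2) = 1/8 + 0 = 1/8
Marginal P(Y) (column sums):
  P(Y=0) = 3/4 + 0 + 1/8 = 7/8
  P(Y=1) = 0 + 1/8 + 0 = 1/8

H(X) = -[(3/4)·log₂(3/4) + (1/8)·log₂(1/8) + (1/8)·log₂(1/8)]
  = 0.3113 + 0.3750 + 0.3750
  = 1.0613 bits
H(Y) = -[(7/8)·log₂(7/8) + (1/8)·log₂(1/8)]
  = 0.1686 + 0.3750
  = 0.5436 bits
H(X,Y) = -[(3/4)·log₂(3/4) + (1/8)·log₂(1/8) + (1/8)·log₂(1/8)]
  = 0.3113 + 0.3750 + 0.3750
  = 1.0613 bits

I(X;Y) = H(X) + H(Y) - H(X,Y)
  = 1.0613 + 0.5436 - 1.0613
  = 0.5436 bits

Yes. I(X;Y) = 0.5436 bits, which is > 0.25 bits.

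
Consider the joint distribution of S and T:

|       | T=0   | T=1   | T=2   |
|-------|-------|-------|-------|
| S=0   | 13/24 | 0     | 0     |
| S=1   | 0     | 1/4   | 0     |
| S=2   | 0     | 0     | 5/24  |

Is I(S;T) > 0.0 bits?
Marginal P(S) (row sums):
  P(S=0) = 13/24 + 0 + 0 = 13/24
  P(S=1) = 0 + 1/4 + 0 = 1/4
  P(S=2) = 0 + 0 + 5/24 = 5/24
Marginal P(T) (column sums):
  P(T=0) = 13/24 + 0 + 0 = 13/24
  P(T=1) = 0 + 1/4 + 0 = 1/4
  P(T=2) = 0 + 0 + 5/24 = 5/24

H(S) = -[(13/24)·log₂(13/24) + (1/4)·log₂(1/4) + (5/24)·log₂(5/24)]
  = 0.4791 + 0.5000 + 0.4715
  = 1.4506 bits
H(T) = -[(13/24)·log₂(13/24) + (1/4)·log₂(1/4) + (5/24)·log₂(5/24)]
  = 0.4791 + 0.5000 + 0.4715
  = 1.4506 bits
H(S,T) = -[(13/24)·log₂(13/24) + (1/4)·log₂(1/4) + (5/24)·log₂(5/24)]
  = 0.4791 + 0.5000 + 0.4715
  = 1.4506 bits

I(S;T) = H(S) + H(T) - H(S,T)
  = 1.4506 + 1.4506 - 1.4506
  = 1.4506 bits

Yes. I(S;T) = 1.4506 bits, which is > 0.0 bits.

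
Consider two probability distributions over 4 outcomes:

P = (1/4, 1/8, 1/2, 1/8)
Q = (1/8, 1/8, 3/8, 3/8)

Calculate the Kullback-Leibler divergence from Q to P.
D(P||Q) = Σ P(i) log₂(P(i)/Q(i))
  i=0: (1/4) × log₂((1/4)/(1/8)) = (1/4) × log₂(2) = 0.2500
  i=1: (1/8) × log₂((1/8)/(1/8)) = (1/8) × log₂(1) = 0.0000
  i=2: (1/2) × log₂((1/2)/(3/8)) = (1/2) × log₂(4/3) = 0.2075
  i=3: (1/8) × log₂((1/8)/(3/8)) = (1/8) × log₂(1/3) = -0.1981
D(P||Q) = 0.2500 + 0.0000 + 0.2075 - 0.1981
  = 0.2594 bits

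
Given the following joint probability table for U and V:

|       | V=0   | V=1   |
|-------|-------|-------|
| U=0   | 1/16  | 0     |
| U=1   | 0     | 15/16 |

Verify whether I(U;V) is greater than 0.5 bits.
Marginal P(U) (row sums):
  P(U=0) = 1/16 + 0 = 1/16
  P(U=1) = 0 + 15/16 = 15/16
Marginal P(V) (column sums):
  P(V=0) = 1/16 + 0 = 1/16
  P(V=1) = 0 + 15/16 = 15/16

H(U) = -[(1/16)·log₂(1/16) + (15/16)·log₂(15/16)]
  = 0.2500 + 0.0873
  = 0.3373 bits
H(V) = -[(1/16)·log₂(1/16) + (15/16)·log₂(15/16)]
  = 0.2500 + 0.0873
  = 0.3373 bits
H(U,V) = -[(1/16)·log₂(1/16) + (15/16)·log₂(15/16)]
  = 0.2500 + 0.0873
  = 0.3373 bits

I(U;V) = H(U) + H(V) - H(U,V)
  = 0.3373 + 0.3373 - 0.3373
  = 0.3373 bits

No. I(U;V) = 0.3373 bits, which is ≤ 0.5 bits.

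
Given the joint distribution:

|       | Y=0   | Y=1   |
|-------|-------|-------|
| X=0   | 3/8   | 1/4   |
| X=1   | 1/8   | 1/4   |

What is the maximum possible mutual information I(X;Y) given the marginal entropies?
The upper bound on mutual information is I(X;Y) ≤ min(H(X), H(Y)).

Marginal P(X) (row sums):
  P(X=0) = 3/8 + 1/4 = 5/8
  P(X=1) = 1/8 + 1/4 = 3/8
Marginal P(Y) (column sums):
  P(Y=0) = 3/8 + 1/8 = 1/2
  P(Y=1) = 1/4 + 1/4 = 1/2

H(X) = -[(5/8)·log₂(5/8) + (3/8)·log₂(3/8)]
  = 0.4238 + 0.5306
  = 0.9544 bits
H(Y) = -[(1/2)·log₂(1/2) + (1/2)·log₂(1/2)]
  = 0.5000 + 0.5000
  = 1.0000 bits

Maximum possible I(X;Y) = min(0.9544, 1.0000) = 0.9544 bits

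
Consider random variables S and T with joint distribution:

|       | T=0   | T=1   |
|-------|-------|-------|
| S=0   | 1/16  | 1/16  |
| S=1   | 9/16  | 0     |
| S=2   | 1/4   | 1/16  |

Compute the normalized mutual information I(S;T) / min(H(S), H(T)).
Marginal P(S) (row sums):
  P(S=0) = 1/16 + 1/16 = 1/8
  P(S=1) = 9/16 + 0 = 9/16
  P(S=2) = 1/4 + 1/16 = 5/16
Marginal P(T) (column sums):
  P(T=0) = 1/16 + 9/16 + 1/4 = 7/8
  P(T=1) = 1/16 + 0 + 1/16 = 1/8

H(S) = -[(1/8)·log₂(1/8) + (9/16)·log₂(9/16) + (5/16)·log₂(5/16)]
  = 0.3750 + 0.4669 + 0.5244
  = 1.3663 bits
H(T) = -[(7/8)·log₂(7/8) + (1/8)·log₂(1/8)]
  = 0.1686 + 0.3750
  = 0.5436 bits
H(S,T) = -[(1/16)·log₂(1/16) + (1/16)·log₂(1/16) + (9/16)·log₂(9/16) + (1/4)·log₂(1/4) + (1/16)·log₂(1/16)]
  = 0.2500 + 0.2500 + 0.4669 + 0.5000 + 0.2500
  = 1.7169 bits

I(S;T) = H(S) + H(T) - H(S,T)
  = 1.3663 + 0.5436 - 1.7169
  = 0.1930 bits

min(H(S), H(T)) = min(1.3663, 0.5436) = 0.5436 bits
Normalized MI = 0.1930 / 0.5436 = 0.3550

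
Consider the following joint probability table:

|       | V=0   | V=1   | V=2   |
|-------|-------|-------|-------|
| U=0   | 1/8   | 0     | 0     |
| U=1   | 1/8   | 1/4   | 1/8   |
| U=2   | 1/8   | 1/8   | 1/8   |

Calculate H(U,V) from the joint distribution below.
H(U,V) = -Σ P(U,V) log₂ P(U,V), summed over the non-zero cells:
H(U,V) = -[(1/8)·log₂(1/8) + (1/8)·log₂(1/8) + (1/4)·log₂(1/4) + (1/8)·log₂(1/8) + (1/8)·log₂(1/8) + (1/8)·log₂(1/8) + (1/8)·log₂(1/8)]
  = 0.3750 + 0.3750 + 0.5000 + 0.3750 + 0.3750 + 0.3750 + 0.3750
  = 2.7500 bits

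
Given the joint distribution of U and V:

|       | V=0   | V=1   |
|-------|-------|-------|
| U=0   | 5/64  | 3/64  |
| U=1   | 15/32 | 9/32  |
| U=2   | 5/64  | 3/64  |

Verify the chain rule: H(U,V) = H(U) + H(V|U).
Left side:
H(U,V) = -[(5/64)·log₂(5/64) + (3/64)·log₂(3/64) + (15/32)·log₂(15/32) + (9/32)·log₂(9/32) + (5/64)·log₂(5/64) + (3/64)·log₂(3/64)]
  = 0.2873 + 0.2070 + 0.5124 + 0.5147 + 0.2873 + 0.2070
  = 2.0157 bits

Right side:
Marginal P(U) (row sums):
  P(U=0) = 5/64 + 3/64 = 1/8
  P(U=1) = 15/32 + 9/32 = 3/4
  P(U=2) = 5/64 + 3/64 = 1/8
H(U) = -[(1/8)·log₂(1/8) + (3/4)·log₂(3/4) + (1/8)·log₂(1/8)]
  = 0.3750 + 0.3113 + 0.3750
  = 1.0613 bits
H(V|U) = -Σ P(U,V)·log₂ P(V|U), where P(V|U) = P(U,V) / P(U)
  (U=0,V=0): P(V|U) = (5/64)/(1/8) = 5/8;  -(5/64)·log₂(5/8) = 0.0530
  (U=0,V=1): P(V|U) = (3/64)/(1/8) = 3/8;  -(3/64)·log₂(3/8) = 0.0663
  (U=1,V=0): P(V|U) = (15/32)/(3/4) = 5/8;  -(15/32)·log₂(5/8) = 0.3178
  (U=1,V=1): P(V|U) = (9/32)/(3/4) = 3/8;  -(9/32)·log₂(3/8) = 0.3980
  (U=2,V=0): P(V|U) = (5/64)/(1/8) = 5/8;  -(5/64)·log₂(5/8) = 0.0530
  (U=2,V=1): P(V|U) = (3/64)/(1/8) = 3/8;  -(3/64)·log₂(3/8) = 0.0663
H(V|U) = 0.0530 + 0.0663 + 0.3178 + 0.3980 + 0.0530 + 0.0663
  = 0.9544 bits
H(U) + H(V|U) = 1.0613 + 0.9544 = 2.0157 bits

Both sides equal 2.0157 bits, so the chain rule holds ✓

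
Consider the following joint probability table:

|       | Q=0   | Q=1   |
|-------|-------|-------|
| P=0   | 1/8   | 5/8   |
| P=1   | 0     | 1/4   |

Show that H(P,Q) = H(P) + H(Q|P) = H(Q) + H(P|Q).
Marginal P(P) (row sums):
  P(P=0) = 1/8 + 5/8 = 3/4
  P(P=1) = 0 + 1/4 = 1/4
Marginal P(Q) (column sums):
  P(Q=0) = 1/8 + 0 = 1/8
  P(Q=1) = 5/8 + 1/4 = 7/8

Decomposition 1: H(P) + H(Q|P)
H(P) = -[(3/4)·log₂(3/4) + (1/4)·log₂(1/4)]
  = 0.3113 + 0.5000
  = 0.8113 bits
H(Q|P) = -Σ P(P,Q)·log₂ P(Q|P), where P(Q|P) = P(P,Q) / P(P)
  (cells with P(P,Q) = 0 contribute 0)
  (P=0,Q=0): P(Q|P) = (1/8)/(3/4) = 1/6;  -(1/8)·log₂(1/6) = 0.3231
  (P=0,Q=1): P(Q|P) = (5/8)/(3/4) = 5/6;  -(5/8)·log₂(5/6) = 0.1644
  (P=1,Q=1): P(Q|P) = (1/4)/(1/4) = 1;  -(1/4)·log₂(1) = 0.0000
H(Q|P) = 0.3231 + 0.1644 + 0.0000
  = 0.4875 bits
H(P) + H(Q|P) = 0.8113 + 0.4875 = 1.2988 bits

Decomposition 2: H(Q) + H(P|Q)
H(Q) = -[(1/8)·log₂(1/8) + (7/8)·log₂(7/8)]
  = 0.3750 + 0.1686
  = 0.5436 bits
H(P|Q) = -Σ P(P,Q)·log₂ P(P|Q), where P(P|Q) = P(P,Q) / P(Q)
  (cells with P(P,Q) = 0 contribute 0)
  (P=0,Q=0): P(P|Q) = (1/8)/(1/8) = 1;  -(1/8)·log₂(1) = 0.0000
  (P=0,Q=1): P(P|Q) = (5/8)/(7/8) = 5/7;  -(5/8)·log₂(5/7) = 0.3034
  (P=1,Q=1): P(P|Q) = (1/4)/(7/8) = 2/7;  -(1/4)·log₂(2/7) = 0.4518
H(P|Q) = 0.0000 + 0.3034 + 0.4518
  = 0.7552 bits
H(Q) + H(P|Q) = 0.5436 + 0.7552 = 1.2988 bits

Direct computation of the joint entropy:
H(P,Q) = -[(1/8)·log₂(1/8) + (5/8)·log₂(5/8) + (1/4)·log₂(1/4)]
  = 0.3750 + 0.4238 + 0.5000
  = 1.2988 bits

All three agree: H(P,Q) = 1.2988 bits ✓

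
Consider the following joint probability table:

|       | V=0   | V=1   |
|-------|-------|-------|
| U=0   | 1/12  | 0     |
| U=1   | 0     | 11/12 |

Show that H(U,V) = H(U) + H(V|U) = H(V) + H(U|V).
Marginal P(U) (row sums):
  P(U=0) = 1/12 + 0 = 1/12
  P(U=1) = 0 + 11/12 = 11/12
Marginal P(V) (column sums):
  P(V=0) = 1/12 + 0 = 1/12
  P(V=1) = 0 + 11/12 = 11/12

Decomposition 1: H(U) + H(V|U)
H(U) = -[(1/12)·log₂(1/12) + (11/12)·log₂(11/12)]
  = 0.2987 + 0.1151
  = 0.4138 bits
H(V|U) = -Σ P(U,V)·log₂ P(V|U), where P(V|U) = P(U,V) / P(U)
  (cells with P(U,V) = 0 contribute 0)
  (U=0,V=0): P(V|U) = (1/12)/(1/12) = 1;  -(1/12)·log₂(1) = 0.0000
  (U=1,V=1): P(V|U) = (11/12)/(11/12) = 1;  -(11/12)·log₂(1) = 0.0000
H(V|U) = 0.0000 + 0.0000
  = 0.0000 bits
H(U) + H(V|U) = 0.4138 + 0.0000 = 0.4138 bits

Decomposition 2: H(V) + H(U|V)
H(V) = -[(1/12)·log₂(1/12) + (11/12)·log₂(11/12)]
  = 0.2987 + 0.1151
  = 0.4138 bits
H(U|V) = -Σ P(U,V)·log₂ P(U|V), where P(U|V) = P(U,V) / P(V)
  (cells with P(U,V) = 0 contribute 0)
  (U=0,V=0): P(U|V) = (1/12)/(1/12) = 1;  -(1/12)·log₂(1) = 0.0000
  (U=1,V=1): P(U|V) = (11/12)/(11/12) = 1;  -(11/12)·log₂(1) = 0.0000
H(U|V) = 0.0000 + 0.0000
  = 0.0000 bits
H(V) + H(U|V) = 0.4138 + 0.0000 = 0.4138 bits

Direct computation of the joint entropy:
H(U,V) = -[(1/12)·log₂(1/12) + (11/12)·log₂(11/12)]
  = 0.2987 + 0.1151
  = 0.4138 bits

All three agree: H(U,V) = 0.4138 bits ✓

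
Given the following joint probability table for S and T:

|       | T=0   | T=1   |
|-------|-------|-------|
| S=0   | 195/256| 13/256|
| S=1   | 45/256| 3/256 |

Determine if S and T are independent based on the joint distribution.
Marginal P(S) (row sums):
  P(S=0) = 195/256 + 13/256 = 13/16
  P(S=1) = 45/256 + 3/256 = 3/16
Marginal P(T) (column sums):
  P(T=0) = 195/256 + 45/256 = 15/16
  P(T=1) = 13/256 + 3/256 = 1/16

S and T are independent iff P(S=i,T=j) = P(S=i)·P(T=j) for every cell.
  P(S=0)·P(T=0) = 13/16 × 15/16 = 195/256 = P(S=0,T=0) ✓
  P(S=0)·P(T=1) = 13/16 × 1/16 = 13/256 = P(S=0,T=1) ✓
  P(S=1)·P(T=0) = 3/16 × 15/16 = 45/256 = P(S=1,T=0) ✓
  P(S=1)·P(T=1) = 3/16 × 1/16 = 3/256 = P(S=1,T=1) ✓

Yes, S and T are independent: every cell factors, so I(S;T) = 0 bits.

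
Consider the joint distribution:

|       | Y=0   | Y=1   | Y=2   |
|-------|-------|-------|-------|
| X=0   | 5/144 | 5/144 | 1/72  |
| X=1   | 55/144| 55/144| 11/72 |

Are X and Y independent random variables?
Marginal P(X) (row sums):
  P(X=0) = 5/144 + 5/144 + 1/72 = 1/12
  P(X=1) = 55/144 + 55/144 + 11/72 = 11/12
Marginal P(Y) (column sums):
  P(Y=0) = 5/144 + 55/144 = 5/12
  P(Y=1) = 5/144 + 55/144 = 5/12
  P(Y=2) = 1/72 + 11/72 = 1/6

X and Y are independent iff P(X=i,Y=j) = P(X=i)·P(Y=j) for every cell.
  P(X=0)·P(Y=0) = 1/12 × 5/12 = 5/144 = P(X=0,Y=0) ✓
  P(X=0)·P(Y=1) = 1/12 × 5/12 = 5/144 = P(X=0,Y=1) ✓
  P(X=0)·P(Y=2) = 1/12 × 1/6 = 1/72 = P(X=0,Y=2) ✓
  P(X=1)·P(Y=0) = 11/12 × 5/12 = 55/144 = P(X=1,Y=0) ✓
  P(X=1)·P(Y=1) = 11/12 × 5/12 = 55/144 = P(X=1,Y=1) ✓
  P(X=1)·P(Y=2) = 11/12 × 1/6 = 11/72 = P(X=1,Y=2) ✓

Yes, X and Y are independent: every cell factors, so I(X;Y) = 0 bits.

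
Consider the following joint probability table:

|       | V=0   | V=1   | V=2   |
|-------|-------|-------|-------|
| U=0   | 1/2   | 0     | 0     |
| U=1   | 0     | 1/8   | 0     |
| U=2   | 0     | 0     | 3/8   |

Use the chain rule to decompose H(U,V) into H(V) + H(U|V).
By the chain rule: H(U,V) = H(V) + H(U|V)

Marginal P(V) (column sums):
  P(V=0) = 1/2 + 0 + 0 = 1/2
  P(V=1) = 0 + 1/8 + 0 = 1/8
  P(V=2) = 0 + 0 + 3/8 = 3/8
H(V) = -[(1/2)·log₂(1/2) + (1/8)·log₂(1/8) + (3/8)·log₂(3/8)]
  = 0.5000 + 0.3750 + 0.5306
  = 1.4056 bits
H(U|V) = -Σ P(U,V)·log₂ P(U|V), where P(U|V) = P(U,V) / P(V)
  (cells with P(U,V) = 0 contribute 0)
  (U=0,V=0): P(U|V) = (1/2)/(1/2) = 1;  -(1/2)·log₂(1) = 0.0000
  (U=1,V=1): P(U|V) = (1/8)/(1/8) = 1;  -(1/8)·log₂(1) = 0.0000
  (U=2,V=2): P(U|V) = (3/8)/(3/8) = 1;  -(3/8)·log₂(1) = 0.0000
H(U|V) = 0.0000 + 0.0000 + 0.0000
  = 0.0000 bits

H(U,V) = H(V) + H(U|V) = 1.4056 + 0.0000 = 1.4056 bits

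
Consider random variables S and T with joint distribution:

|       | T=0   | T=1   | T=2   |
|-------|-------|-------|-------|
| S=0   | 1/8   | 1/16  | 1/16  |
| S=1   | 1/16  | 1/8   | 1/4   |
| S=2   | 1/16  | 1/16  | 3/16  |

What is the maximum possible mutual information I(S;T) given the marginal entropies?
The upper bound on mutual information is I(S;T) ≤ min(H(S), H(T)).

Marginal P(S) (row sums):
  P(S=0) = 1/8 + 1/16 + 1/16 = 1/4
  P(S=1) = 1/16 + 1/8 + 1/4 = 7/16
  P(S=2) = 1/16 + 1/16 + 3/16 = 5/16
Marginal P(T) (column sums):
  P(T=0) = 1/8 + 1/16 + 1/16 = 1/4
  P(T=1) = 1/16 + 1/8 + 1/16 = 1/4
  P(T=2) = 1/16 + 1/4 + 3/16 = 1/2

H(S) = -[(1/4)·log₂(1/4) + (7/16)·log₂(7/16) + (5/16)·log₂(5/16)]
  = 0.5000 + 0.5218 + 0.5244
  = 1.5462 bits
H(T) = -[(1/4)·log₂(1/4) + (1/4)·log₂(1/4) + (1/2)·log₂(1/2)]
  = 0.5000 + 0.5000 + 0.5000
  = 1.5000 bits

Maximum possible I(S;T) = min(1.5462, 1.5000) = 1.5000 bits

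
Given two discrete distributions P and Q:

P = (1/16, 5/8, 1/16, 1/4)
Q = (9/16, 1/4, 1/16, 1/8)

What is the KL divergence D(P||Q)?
D(P||Q) = Σ P(i) log₂(P(i)/Q(i))
  i=0: (1/16) × log₂((1/16)/(9/16)) = (1/16) × log₂(1/9) = -0.1981
  i=1: (5/8) × log₂((5/8)/(1/4)) = (5/8) × log₂(5/2) = 0.8262
  i=2: (1/16) × log₂((1/16)/(1/16)) = (1/16) × log₂(1) = 0.0000
  i=3: (1/4) × log₂((1/4)/(1/8)) = (1/4) × log₂(2) = 0.2500
D(P||Q) = -0.1981 + 0.8262 + 0.0000 + 0.2500
  = 0.8781 bits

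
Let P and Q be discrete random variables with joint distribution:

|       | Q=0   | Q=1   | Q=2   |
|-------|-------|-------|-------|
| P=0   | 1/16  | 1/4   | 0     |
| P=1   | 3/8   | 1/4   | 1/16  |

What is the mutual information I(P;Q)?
Marginal P(P) (row sums):
  P(P=0) = 1/16 + 1/4 + 0 = 5/16
  P(P=1) = 3/8 + 1/4 + 1/16 = 11/16
Marginal P(Q) (column sums):
  P(Q=0) = 1/16 + 3/8 = 7/16
  P(Q=1) = 1/4 + 1/4 = 1/2
  P(Q=2) = 0 + 1/16 = 1/16

H(P) = -[(5/16)·log₂(5/16) + (11/16)·log₂(11/16)]
  = 0.5244 + 0.3716
  = 0.8960 bits
H(Q) = -[(7/16)·log₂(7/16) + (1/2)·log₂(1/2) + (1/16)·log₂(1/16)]
  = 0.5218 + 0.5000 + 0.2500
  = 1.2718 bits
H(P,Q) = -[(1/16)·log₂(1/16) + (1/4)·log₂(1/4) + (3/8)·log₂(3/8) + (1/4)·log₂(1/4) + (1/16)·log₂(1/16)]
  = 0.2500 + 0.5000 + 0.5306 + 0.5000 + 0.2500
  = 2.0306 bits

I(P;Q) = H(P) + H(Q) - H(P,Q)
  = 0.8960 + 1.2718 - 2.0306
  = 0.1372 bits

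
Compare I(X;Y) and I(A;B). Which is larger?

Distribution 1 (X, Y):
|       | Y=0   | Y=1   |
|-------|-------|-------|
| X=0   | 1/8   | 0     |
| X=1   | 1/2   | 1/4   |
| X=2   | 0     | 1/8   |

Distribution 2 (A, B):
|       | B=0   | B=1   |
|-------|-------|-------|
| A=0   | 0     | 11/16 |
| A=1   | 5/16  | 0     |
Distribution 1 (X, Y):
Marginal P(X) (row sums):
  P(X=0) = 1/8 + 0 = 1/8
  P(X=1) = 1/2 + 1/4 = 3/4
  P(X=2) = 0 + 1/8 = 1/8
Marginal P(Y) (column sums):
  P(Y=0) = 1/8 + 1/2 + 0 = 5/8
  P(Y=1) = 0 + 1/4 + 1/8 = 3/8

H(X) = -[(1/8)·log₂(1/8) + (3/4)·log₂(3/4) + (1/8)·log₂(1/8)]
  = 0.3750 + 0.3113 + 0.3750
  = 1.0613 bits
H(Y) = -[(5/8)·log₂(5/8) + (3/8)·log₂(3/8)]
  = 0.4238 + 0.5306
  = 0.9544 bits
H(X,Y) = -[(1/8)·log₂(1/8) + (1/2)·log₂(1/2) + (1/4)·log₂(1/4) + (1/8)·log₂(1/8)]
  = 0.3750 + 0.5000 + 0.5000 + 0.3750
  = 1.7500 bits

I(X;Y) = H(X) + H(Y) - H(X,Y)
  = 1.0613 + 0.9544 - 1.7500
  = 0.2657 bits

Distribution 2 (A, B):
Marginal P(A) (row sums):
  P(A=0) = 0 + 11/16 = 11/16
  P(A=1) = 5/16 + 0 = 5/16
Marginal P(B) (column sums):
  P(B=0) = 0 + 5/16 = 5/16
  P(B=1) = 11/16 + 0 = 11/16

H(A) = -[(11/16)·log₂(11/16) + (5/16)·log₂(5/16)]
  = 0.3716 + 0.5244
  = 0.8960 bits
H(B) = -[(5/16)·log₂(5/16) + (11/16)·log₂(11/16)]
  = 0.5244 + 0.3716
  = 0.8960 bits
H(A,B) = -[(11/16)·log₂(11/16) + (5/16)·log₂(5/16)]
  = 0.3716 + 0.5244
  = 0.8960 bits

I(A;B) = H(A) + H(B) - H(A,B)
  = 0.8960 + 0.8960 - 0.8960
  = 0.8960 bits

I(A;B) = 0.8960 bits > I(X;Y) = 0.2657 bits, so (A, B) has the higher mutual information (stronger dependence).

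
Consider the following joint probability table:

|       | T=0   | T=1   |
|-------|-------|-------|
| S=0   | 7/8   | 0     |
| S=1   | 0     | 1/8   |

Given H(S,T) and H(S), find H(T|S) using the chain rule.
From the chain rule: H(S,T) = H(S) + H(T|S)
Therefore: H(T|S) = H(S,T) - H(S)

H(S,T) = -[(7/8)·log₂(7/8) + (1/8)·log₂(1/8)]
  = 0.1686 + 0.3750
  = 0.5436 bits
Marginal P(S) (row sums):
  P(S=0) = 7/8 + 0 = 7/8
  P(S=1) = 0 + 1/8 = 1/8
H(S) = -[(7/8)·log₂(7/8) + (1/8)·log₂(1/8)]
  = 0.1686 + 0.3750
  = 0.5436 bits

H(T|S) = 0.5436 - 0.5436 = 0.0000 bits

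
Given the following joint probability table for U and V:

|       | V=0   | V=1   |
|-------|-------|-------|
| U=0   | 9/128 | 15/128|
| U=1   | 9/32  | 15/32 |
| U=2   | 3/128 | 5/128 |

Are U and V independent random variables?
Marginal P(U) (row sums):
  P(U=0) = 9/128 + 15/128 = 3/16
  P(U=1) = 9/32 + 15/32 = 3/4
  P(U=2) = 3/128 + 5/128 = 1/16
Marginal P(V) (column sums):
  P(V=0) = 9/128 + 9/32 + 3/128 = 3/8
  P(V=1) = 15/128 + 15/32 + 5/128 = 5/8

U and V are independent iff P(U=i,V=j) = P(U=i)·P(V=j) for every cell.
  P(U=0)·P(V=0) = 3/16 × 3/8 = 9/128 = P(U=0,V=0) ✓
  P(U=0)·P(V=1) = 3/16 × 5/8 = 15/128 = P(U=0,V=1) ✓
  P(U=1)·P(V=0) = 3/4 × 3/8 = 9/32 = P(U=1,V=0) ✓
  P(U=1)·P(V=1) = 3/4 × 5/8 = 15/32 = P(U=1,V=1) ✓
  P(U=2)·P(V=0) = 1/16 × 3/8 = 3/128 = P(U=2,V=0) ✓
  P(U=2)·P(V=1) = 1/16 × 5/8 = 5/128 = P(U=2,V=1) ✓

Yes, U and V are independent: every cell factors, so I(U;V) = 0 bits.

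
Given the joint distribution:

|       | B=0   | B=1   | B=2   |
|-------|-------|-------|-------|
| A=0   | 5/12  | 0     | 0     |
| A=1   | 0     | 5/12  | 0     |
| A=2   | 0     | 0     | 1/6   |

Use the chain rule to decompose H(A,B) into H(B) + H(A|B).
By the chain rule: H(A,B) = H(B) + H(A|B)

Marginal P(B) (column sums):
  P(B=0) = 5/12 + 0 + 0 = 5/12
  P(B=1) = 0 + 5/12 + 0 = 5/12
  P(B=2) = 0 + 0 + 1/6 = 1/6
H(B) = -[(5/12)·log₂(5/12) + (5/12)·log₂(5/12) + (1/6)·log₂(1/6)]
  = 0.5263 + 0.5263 + 0.4308
  = 1.4834 bits
H(A|B) = -Σ P(A,B)·log₂ P(A|B), where P(A|B) = P(A,B) / P(B)
  (cells with P(A,B) = 0 contribute 0)
  (A=0,B=0): P(A|B) = (5/12)/(5/12) = 1;  -(5/12)·log₂(1) = 0.0000
  (A=1,B=1): P(A|B) = (5/12)/(5/12) = 1;  -(5/12)·log₂(1) = 0.0000
  (A=2,B=2): P(A|B) = (1/6)/(1/6) = 1;  -(1/6)·log₂(1) = 0.0000
H(A|B) = 0.0000 + 0.0000 + 0.0000
  = 0.0000 bits

H(A,B) = H(B) + H(A|B) = 1.4834 + 0.0000 = 1.4834 bits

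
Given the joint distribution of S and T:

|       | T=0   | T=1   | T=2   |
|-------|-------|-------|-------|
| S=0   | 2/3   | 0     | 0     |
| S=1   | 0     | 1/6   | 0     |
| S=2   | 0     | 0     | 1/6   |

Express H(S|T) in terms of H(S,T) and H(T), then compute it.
H(S|T) = H(S,T) - H(T)

Marginal P(T) (column sums):
  P(T=0) = 2/3 + 0 + 0 = 2/3
  P(T=1) = 0 + 1/6 + 0 = 1/6
  P(T=2) = 0 + 0 + 1/6 = 1/6

H(S,T) = -[(2/3)·log₂(2/3) + (1/6)·log₂(1/6) + (1/6)·log₂(1/6)]
  = 0.3900 + 0.4308 + 0.4308
  = 1.2516 bits
H(T) = -[(2/3)·log₂(2/3) + (1/6)·log₂(1/6) + (1/6)·log₂(1/6)]
  = 0.3900 + 0.4308 + 0.4308
  = 1.2516 bits

H(S|T) = 1.2516 - 1.2516 = 0.0000 bits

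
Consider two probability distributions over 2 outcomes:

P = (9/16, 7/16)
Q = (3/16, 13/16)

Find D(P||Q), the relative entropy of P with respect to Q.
D(P||Q) = Σ P(i) log₂(P(i)/Q(i))
  i=0: (9/16) × log₂((9/16)/(3/16)) = (9/16) × log₂(3) = 0.8915
  i=1: (7/16) × log₂((7/16)/(13/16)) = (7/16) × log₂(7/13) = -0.3907
D(P||Q) = 0.8915 - 0.3907
  = 0.5008 bits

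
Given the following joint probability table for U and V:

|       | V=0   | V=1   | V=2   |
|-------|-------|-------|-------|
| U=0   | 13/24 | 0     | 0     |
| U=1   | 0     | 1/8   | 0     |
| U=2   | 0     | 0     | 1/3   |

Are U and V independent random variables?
Marginal P(U) (row sums):
  P(U=0) = 13/24 + 0 + 0 = 13/24
  P(U=1) = 0 + 1/8 + 0 = 1/8
  P(U=2) = 0 + 0 + 1/3 = 1/3
Marginal P(V) (column sums):
  P(V=0) = 13/24 + 0 + 0 = 13/24
  P(V=1) = 0 + 1/8 + 0 = 1/8
  P(V=2) = 0 + 0 + 1/3 = 1/3

U and V are independent iff P(U=i,V=j) = P(U=i)·P(V=j) for every cell.
  P(U=0)·P(V=0) = 13/24 × 13/24 = 169/576, but P(U=0,V=0) = 13/24 ✗

No, U and V are not independent. Quantitatively, I(U;V) > 0:

H(U) = -[(13/24)·log₂(13/24) + (1/8)·log₂(1/8) + (1/3)·log₂(1/3)]
  = 0.4791 + 0.3750 + 0.5283
  = 1.3824 bits
H(V) = -[(13/24)·log₂(13/24) + (1/8)·log₂(1/8) + (1/3)·log₂(1/3)]
  = 0.4791 + 0.3750 + 0.5283
  = 1.3824 bits
H(U,V) = -[(13/24)·log₂(13/24) + (1/8)·log₂(1/8) + (1/3)·log₂(1/3)]
  = 0.4791 + 0.3750 + 0.5283
  = 1.3824 bits
I(U;V) = H(U) + H(V) - H(U,V) = 1.3824 + 1.3824 - 1.3824 = 1.3824 bits > 0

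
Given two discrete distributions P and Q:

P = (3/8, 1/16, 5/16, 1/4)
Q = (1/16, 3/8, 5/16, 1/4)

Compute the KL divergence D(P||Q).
D(P||Q) = Σ P(i) log₂(P(i)/Q(i))
  i=0: (3/8) × log₂((3/8)/(1/16)) = (3/8) × log₂(6) = 0.9694
  i=1: (1/16) × log₂((1/16)/(3/8)) = (1/16) × log₂(1/6) = -0.1616
  i=2: (5/16) × log₂((5/16)/(5/16)) = (5/16) × log₂(1) = 0.0000
  i=3: (1/4) × log₂((1/4)/(1/4)) = (1/4) × log₂(1) = 0.0000
D(P||Q) = 0.9694 - 0.1616 + 0.0000 + 0.0000
  = 0.8078 bits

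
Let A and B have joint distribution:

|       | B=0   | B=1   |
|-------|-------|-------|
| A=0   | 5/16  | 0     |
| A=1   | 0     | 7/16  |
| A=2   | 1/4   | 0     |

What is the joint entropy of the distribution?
H(A,B) = -Σ P(A,B) log₂ P(A,B), summed over the non-zero cells:
H(A,B) = -[(5/16)·log₂(5/16) + (7/16)·log₂(7/16) + (1/4)·log₂(1/4)]
  = 0.5244 + 0.5218 + 0.5000
  = 1.5462 bits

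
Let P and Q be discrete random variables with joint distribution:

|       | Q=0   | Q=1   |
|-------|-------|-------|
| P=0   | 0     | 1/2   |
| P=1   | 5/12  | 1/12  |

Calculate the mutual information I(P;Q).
Marginal P(P) (row sums):
  P(P=0) = 0 + 1/2 = 1/2
  P(P=1) = 5/12 + 1/12 = 1/2
Marginal P(Q) (column sums):
  P(Q=0) = 0 + 5/12 = 5/12
  P(Q=1) = 1/2 + 1/12 = 7/12

H(P) = -[(1/2)·log₂(1/2) + (1/2)·log₂(1/2)]
  = 0.5000 + 0.5000
  = 1.0000 bits
H(Q) = -[(5/12)·log₂(5/12) + (7/12)·log₂(7/12)]
  = 0.5263 + 0.4536
  = 0.9799 bits
H(P,Q) = -[(1/2)·log₂(1/2) + (5/12)·log₂(5/12) + (1/12)·log₂(1/12)]
  = 0.5000 + 0.5263 + 0.2987
  = 1.3250 bits

I(P;Q) = H(P) + H(Q) - H(P,Q)
  = 1.0000 + 0.9799 - 1.3250
  = 0.6549 bits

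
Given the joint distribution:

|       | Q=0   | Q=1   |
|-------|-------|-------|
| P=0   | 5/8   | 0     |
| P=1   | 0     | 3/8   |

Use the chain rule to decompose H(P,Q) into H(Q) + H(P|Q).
By the chain rule: H(P,Q) = H(Q) + H(P|Q)

Marginal P(Q) (column sums):
  P(Q=0) = 5/8 + 0 = 5/8
  P(Q=1) = 0 + 3/8 = 3/8
H(Q) = -[(5/8)·log₂(5/8) + (3/8)·log₂(3/8)]
  = 0.4238 + 0.5306
  = 0.9544 bits
H(P|Q) = -Σ P(P,Q)·log₂ P(P|Q), where P(P|Q) = P(P,Q) / P(Q)
  (cells with P(P,Q) = 0 contribute 0)
  (P=0,Q=0): P(P|Q) = (5/8)/(5/8) = 1;  -(5/8)·log₂(1) = 0.0000
  (P=1,Q=1): P(P|Q) = (3/8)/(3/8) = 1;  -(3/8)·log₂(1) = 0.0000
H(P|Q) = 0.0000 + 0.0000
  = 0.0000 bits

H(P,Q) = H(Q) + H(P|Q) = 0.9544 + 0.0000 = 0.9544 bits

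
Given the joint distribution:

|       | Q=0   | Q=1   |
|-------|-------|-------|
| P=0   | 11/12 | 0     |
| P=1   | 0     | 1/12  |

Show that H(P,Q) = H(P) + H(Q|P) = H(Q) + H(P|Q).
Marginal P(P) (row sums):
  P(P=0) = 11/12 + 0 = 11/12
  P(P=1) = 0 + 1/12 = 1/12
Marginal P(Q) (column sums):
  P(Q=0) = 11/12 + 0 = 11/12
  P(Q=1) = 0 + 1/12 = 1/12

Decomposition 1: H(P) + H(Q|P)
H(P) = -[(11/12)·log₂(11/12) + (1/12)·log₂(1/12)]
  = 0.1151 + 0.2987
  = 0.4138 bits
H(Q|P) = -Σ P(P,Q)·log₂ P(Q|P), where P(Q|P) = P(P,Q) / P(P)
  (cells with P(P,Q) = 0 contribute 0)
  (P=0,Q=0): P(Q|P) = (11/12)/(11/12) = 1;  -(11/12)·log₂(1) = 0.0000
  (P=1,Q=1): P(Q|P) = (1/12)/(1/12) = 1;  -(1/12)·log₂(1) = 0.0000
H(Q|P) = 0.0000 + 0.0000
  = 0.0000 bits
H(P) + H(Q|P) = 0.4138 + 0.0000 = 0.4138 bits

Decomposition 2: H(Q) + H(P|Q)
H(Q) = -[(11/12)·log₂(11/12) + (1/12)·log₂(1/12)]
  = 0.1151 + 0.2987
  = 0.4138 bits
H(P|Q) = -Σ P(P,Q)·log₂ P(P|Q), where P(P|Q) = P(P,Q) / P(Q)
  (cells with P(P,Q) = 0 contribute 0)
  (P=0,Q=0): P(P|Q) = (11/12)/(11/12) = 1;  -(11/12)·log₂(1) = 0.0000
  (P=1,Q=1): P(P|Q) = (1/12)/(1/12) = 1;  -(1/12)·log₂(1) = 0.0000
H(P|Q) = 0.0000 + 0.0000
  = 0.0000 bits
H(Q) + H(P|Q) = 0.4138 + 0.0000 = 0.4138 bits

Direct computation of the joint entropy:
H(P,Q) = -[(11/12)·log₂(11/12) + (1/12)·log₂(1/12)]
  = 0.1151 + 0.2987
  = 0.4138 bits

All three agree: H(P,Q) = 0.4138 bits ✓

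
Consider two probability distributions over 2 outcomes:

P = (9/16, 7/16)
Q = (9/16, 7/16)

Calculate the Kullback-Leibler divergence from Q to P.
D(P||Q) = Σ P(i) log₂(P(i)/Q(i))
  i=0: (9/16) × log₂((9/16)/(9/16)) = (9/16) × log₂(1) = 0.0000
  i=1: (7/16) × log₂((7/16)/(7/16)) = (7/16) × log₂(1) = 0.0000
D(P||Q) = 0.0000 + 0.0000
  = 0.0000 bits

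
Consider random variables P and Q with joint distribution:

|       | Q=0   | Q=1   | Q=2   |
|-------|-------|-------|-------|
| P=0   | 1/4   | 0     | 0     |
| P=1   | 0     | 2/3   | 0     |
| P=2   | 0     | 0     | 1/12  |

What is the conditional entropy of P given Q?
Marginal P(Q) (column sums):
  P(Q=0) = 1/4 + 0 + 0 = 1/4
  P(Q=1) = 0 + 2/3 + 0 = 2/3
  P(Q=2) = 0 + 0 + 1/12 = 1/12

H(P|Q) = -Σ P(P,Q)·log₂ P(P|Q), where P(P|Q) = P(P,Q) / P(Q)
  (cells with P(P,Q) = 0 contribute 0)
  (P=0,Q=0): P(P|Q) = (1/4)/(1/4) = 1;  -(1/4)·log₂(1) = 0.0000
  (P=1,Q=1): P(P|Q) = (2/3)/(2/3) = 1;  -(2/3)·log₂(1) = 0.0000
  (P=2,Q=2): P(P|Q) = (1/12)/(1/12) = 1;  -(1/12)·log₂(1) = 0.0000
H(P|Q) = 0.0000 + 0.0000 + 0.0000
  = 0.0000 bits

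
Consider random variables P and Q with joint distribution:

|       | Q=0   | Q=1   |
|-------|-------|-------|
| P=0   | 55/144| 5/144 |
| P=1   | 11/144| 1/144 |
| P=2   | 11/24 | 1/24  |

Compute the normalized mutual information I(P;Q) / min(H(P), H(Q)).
Marginal P(P) (row sums):
  P(P=0) = 55/144 + 5/144 = 5/12
  P(P=1) = 11/144 + 1/144 = 1/12
  P(P=2) = 11/24 + 1/24 = 1/2
Marginal P(Q) (column sums):
  P(Q=0) = 55/144 + 11/144 + 11/24 = 11/12
  P(Q=1) = 5/144 + 1/144 + 1/24 = 1/12

H(P) = -[(5/12)·log₂(5/12) + (1/12)·log₂(1/12) + (1/2)·log₂(1/2)]
  = 0.5263 + 0.2987 + 0.5000
  = 1.3250 bits
H(Q) = -[(11/12)·log₂(11/12) + (1/12)·log₂(1/12)]
  = 0.1151 + 0.2987
  = 0.4138 bits
H(P,Q) = -[(55/144)·log₂(55/144) + (5/144)·log₂(5/144) + (11/144)·log₂(11/144) + (1/144)·log₂(1/144) + (11/24)·log₂(11/24) + (1/24)·log₂(1/24)]
  = 0.5304 + 0.1683 + 0.2834 + 0.0498 + 0.5159 + 0.1910
  = 1.7388 bits

I(P;Q) = H(P) + H(Q) - H(P,Q)
  = 1.3250 + 0.4138 - 1.7388
  = 0.0000 bits

min(H(P), H(Q)) = min(1.3250, 0.4138) = 0.4138 bits
Normalized MI = 0.0000 / 0.4138 = 0.0000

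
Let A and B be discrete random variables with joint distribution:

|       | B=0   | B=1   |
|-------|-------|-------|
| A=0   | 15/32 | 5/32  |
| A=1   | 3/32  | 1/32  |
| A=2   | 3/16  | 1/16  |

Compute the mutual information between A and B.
Marginal P(A) (row sums):
  P(A=0) = 15/32 + 5/32 = 5/8
  P(A=1) = 3/32 + 1/32 = 1/8
  P(A=2) = 3/16 + 1/16 = 1/4
Marginal P(B) (column sums):
  P(B=0) = 15/32 + 3/32 + 3/16 = 3/4
  P(B=1) = 5/32 + 1/32 + 1/16 = 1/4

H(A) = -[(5/8)·log₂(5/8) + (1/8)·log₂(1/8) + (1/4)·log₂(1/4)]
  = 0.4238 + 0.3750 + 0.5000
  = 1.2988 bits
H(B) = -[(3/4)·log₂(3/4) + (1/4)·log₂(1/4)]
  = 0.3113 + 0.5000
  = 0.8113 bits
H(A,B) = -[(15/32)·log₂(15/32) + (5/32)·log₂(5/32) + (3/32)·log₂(3/32) + (1/32)·log₂(1/32) + (3/16)·log₂(3/16) + (1/16)·log₂(1/16)]
  = 0.5124 + 0.4184 + 0.3202 + 0.1563 + 0.4528 + 0.2500
  = 2.1101 bits

I(A;B) = H(A) + H(B) - H(A,B)
  = 1.2988 + 0.8113 - 2.1101
  = 0.0000 bits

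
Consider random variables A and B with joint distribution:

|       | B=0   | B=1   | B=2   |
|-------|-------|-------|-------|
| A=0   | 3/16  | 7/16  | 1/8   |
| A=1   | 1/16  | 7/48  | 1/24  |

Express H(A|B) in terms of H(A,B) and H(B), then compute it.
H(A|B) = H(A,B) - H(B)

Marginal P(B) (column sums):
  P(B=0) = 3/16 + 1/16 = 1/4
  P(B=1) = 7/16 + 7/48 = 7/12
  P(B=2) = 1/8 + 1/24 = 1/6

H(A,B) = -[(3/16)·log₂(3/16) + (7/16)·log₂(7/16) + (1/8)·log₂(1/8) + (1/16)·log₂(1/16) + (7/48)·log₂(7/48) + (1/24)·log₂(1/24)]
  = 0.4528 + 0.5218 + 0.3750 + 0.2500 + 0.4051 + 0.1910
  = 2.1957 bits
H(B) = -[(1/4)·log₂(1/4) + (7/12)·log₂(7/12) + (1/6)·log₂(1/6)]
  = 0.5000 + 0.4536 + 0.4308
  = 1.3844 bits

H(A|B) = 2.1957 - 1.3844 = 0.8113 bits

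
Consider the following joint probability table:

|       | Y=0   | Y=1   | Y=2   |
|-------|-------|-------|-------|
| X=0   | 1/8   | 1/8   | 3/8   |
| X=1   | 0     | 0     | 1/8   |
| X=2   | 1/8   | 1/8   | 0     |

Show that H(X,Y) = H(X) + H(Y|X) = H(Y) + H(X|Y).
Marginal P(X) (row sums):
  P(X=0) = 1/8 + 1/8 + 3/8 = 5/8
  P(X=1) = 0 + 0 + 1/8 = 1/8
  P(X=2) = 1/8 + 1/8 + 0 = 1/4
Marginal P(Y) (column sums):
  P(Y=0) = 1/8 + 0 + 1/8 = 1/4
  P(Y=1) = 1/8 + 0 + 1/8 = 1/4
  P(Y=2) = 3/8 + 1/8 + 0 = 1/2

Decomposition 1: H(X) + H(Y|X)
H(X) = -[(5/8)·log₂(5/8) + (1/8)·log₂(1/8) + (1/4)·log₂(1/4)]
  = 0.4238 + 0.3750 + 0.5000
  = 1.2988 bits
H(Y|X) = -Σ P(X,Y)·log₂ P(Y|X), where P(Y|X) = P(X,Y) / P(X)
  (cells with P(X,Y) = 0 contribute 0)
  (X=0,Y=0): P(Y|X) = (1/8)/(5/8) = 1/5;  -(1/8)·log₂(1/5) = 0.2902
  (X=0,Y=1): P(Y|X) = (1/8)/(5/8) = 1/5;  -(1/8)·log₂(1/5) = 0.2902
  (X=0,Y=2): P(Y|X) = (3/8)/(5/8) = 3/5;  -(3/8)·log₂(3/5) = 0.2764
  (X=1,Y=2): P(Y|X) = (1/8)/(1/8) = 1;  -(1/8)·log₂(1) = 0.0000
  (X=2,Y=0): P(Y|X) = (1/8)/(1/4) = 1/2;  -(1/8)·log₂(1/2) = 0.1250
  (X=2,Y=1): P(Y|X) = (1/8)/(1/4) = 1/2;  -(1/8)·log₂(1/2) = 0.1250
H(Y|X) = 0.2902 + 0.2902 + 0.2764 + 0.0000 + 0.1250 + 0.1250
  = 1.1068 bits
H(X) + H(Y|X) = 1.2988 + 1.1068 = 2.4056 bits

Decomposition 2: H(Y) + H(X|Y)
H(Y) = -[(1/4)·log₂(1/4) + (1/4)·log₂(1/4) + (1/2)·log₂(1/2)]
  = 0.5000 + 0.5000 + 0.5000
  = 1.5000 bits
H(X|Y) = -Σ P(X,Y)·log₂ P(X|Y), where P(X|Y) = P(X,Y) / P(Y)
  (cells with P(X,Y) = 0 contribute 0)
  (X=0,Y=0): P(X|Y) = (1/8)/(1/4) = 1/2;  -(1/8)·log₂(1/2) = 0.1250
  (X=0,Y=1): P(X|Y) = (1/8)/(1/4) = 1/2;  -(1/8)·log₂(1/2) = 0.1250
  (X=0,Y=2): P(X|Y) = (3/8)/(1/2) = 3/4;  -(3/8)·log₂(3/4) = 0.1556
  (X=1,Y=2): P(X|Y) = (1/8)/(1/2) = 1/4;  -(1/8)·log₂(1/4) = 0.2500
  (X=2,Y=0): P(X|Y) = (1/8)/(1/4) = 1/2;  -(1/8)·log₂(1/2) = 0.1250
  (X=2,Y=1): P(X|Y) = (1/8)/(1/4) = 1/2;  -(1/8)·log₂(1/2) = 0.1250
H(X|Y) = 0.1250 + 0.1250 + 0.1556 + 0.2500 + 0.1250 + 0.1250
  = 0.9056 bits
H(Y) + H(X|Y) = 1.5000 + 0.9056 = 2.4056 bits

Direct computation of the joint entropy:
H(X,Y) = -[(1/8)·log₂(1/8) + (1/8)·log₂(1/8) + (3/8)·log₂(3/8) + (1/8)·log₂(1/8) + (1/8)·log₂(1/8) + (1/8)·log₂(1/8)]
  = 0.3750 + 0.3750 + 0.5306 + 0.3750 + 0.3750 + 0.3750
  = 2.4056 bits

All three agree: H(X,Y) = 2.4056 bits ✓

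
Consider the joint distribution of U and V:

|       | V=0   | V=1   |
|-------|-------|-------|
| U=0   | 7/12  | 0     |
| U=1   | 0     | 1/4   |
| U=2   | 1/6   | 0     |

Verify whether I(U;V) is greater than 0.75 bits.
Marginal P(U) (row sums):
  P(U=0) = 7/12 + 0 = 7/12
  P(U=1) = 0 + 1/4 = 1/4
  P(U=2) = 1/6 + 0 = 1/6
Marginal P(V) (column sums):
  P(V=0) = 7/12 + 0 + 1/6 = 3/4
  P(V=1) = 0 + 1/4 + 0 = 1/4

H(U) = -[(7/12)·log₂(7/12) + (1/4)·log₂(1/4) + (1/6)·log₂(1/6)]
  = 0.4536 + 0.5000 + 0.4308
  = 1.3844 bits
H(V) = -[(3/4)·log₂(3/4) + (1/4)·log₂(1/4)]
  = 0.3113 + 0.5000
  = 0.8113 bits
H(U,V) = -[(7/12)·log₂(7/12) + (1/4)·log₂(1/4) + (1/6)·log₂(1/6)]
  = 0.4536 + 0.5000 + 0.4308
  = 1.3844 bits

I(U;V) = H(U) + H(V) - H(U,V)
  = 1.3844 + 0.8113 - 1.3844
  = 0.8113 bits

Yes. I(U;V) = 0.8113 bits, which is > 0.75 bits.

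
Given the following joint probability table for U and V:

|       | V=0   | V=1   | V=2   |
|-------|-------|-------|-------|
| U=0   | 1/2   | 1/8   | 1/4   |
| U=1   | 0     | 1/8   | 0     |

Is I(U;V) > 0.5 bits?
Marginal P(U) (row sums):
  P(U=0) = 1/2 + 1/8 + 1/4 = 7/8
  P(U=1) = 0 + 1/8 + 0 = 1/8
Marginal P(V) (column sums):
  P(V=0) = 1/2 + 0 = 1/2
  P(V=1) = 1/8 + 1/8 = 1/4
  P(V=2) = 1/4 + 0 = 1/4

H(U) = -[(7/8)·log₂(7/8) + (1/8)·log₂(1/8)]
  = 0.1686 + 0.3750
  = 0.5436 bits
H(V) = -[(1/2)·log₂(1/2) + (1/4)·log₂(1/4) + (1/4)·log₂(1/4)]
  = 0.5000 + 0.5000 + 0.5000
  = 1.5000 bits
H(U,V) = -[(1/2)·log₂(1/2) + (1/8)·log₂(1/8) + (1/4)·log₂(1/4) + (1/8)·log₂(1/8)]
  = 0.5000 + 0.3750 + 0.5000 + 0.3750
  = 1.7500 bits

I(U;V) = H(U) + H(V) - H(U,V)
  = 0.5436 + 1.5000 - 1.7500
  = 0.2936 bits

No. I(U;V) = 0.2936 bits, which is ≤ 0.5 bits.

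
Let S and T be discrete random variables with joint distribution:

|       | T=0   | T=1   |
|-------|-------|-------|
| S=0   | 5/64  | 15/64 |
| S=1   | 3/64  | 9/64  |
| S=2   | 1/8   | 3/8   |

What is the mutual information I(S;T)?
Marginal P(S) (row sums):
  P(S=0) = 5/64 + 15/64 = 5/16
  P(S=1) = 3/64 + 9/64 = 3/16
  P(S=2) = 1/8 + 3/8 = 1/2
Marginal P(T) (column sums):
  P(T=0) = 5/64 + 3/64 + 1/8 = 1/4
  P(T=1) = 15/64 + 9/64 + 3/8 = 3/4

H(S) = -[(5/16)·log₂(5/16) + (3/16)·log₂(3/16) + (1/2)·log₂(1/2)]
  = 0.5244 + 0.4528 + 0.5000
  = 1.4772 bits
H(T) = -[(1/4)·log₂(1/4) + (3/4)·log₂(3/4)]
  = 0.5000 + 0.3113
  = 0.8113 bits
H(S,T) = -[(5/64)·log₂(5/64) + (15/64)·log₂(15/64) + (3/64)·log₂(3/64) + (9/64)·log₂(9/64) + (1/8)·log₂(1/8) + (3/8)·log₂(3/8)]
  = 0.2873 + 0.4906 + 0.2070 + 0.3980 + 0.3750 + 0.5306
  = 2.2885 bits

I(S;T) = H(S) + H(T) - H(S,T)
  = 1.4772 + 0.8113 - 2.2885
  = 0.0000 bits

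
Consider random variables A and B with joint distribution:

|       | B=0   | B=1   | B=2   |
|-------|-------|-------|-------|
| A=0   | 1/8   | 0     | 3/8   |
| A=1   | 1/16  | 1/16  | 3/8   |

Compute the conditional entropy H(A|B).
Marginal P(B) (column sums):
  P(B=0) = 1/8 + 1/16 = 3/16
  P(B=1) = 0 + 1/16 = 1/16
  P(B=2) = 3/8 + 3/8 = 3/4

H(A|B) = -Σ P(A,B)·log₂ P(A|B), where P(A|B) = P(A,B) / P(B)
  (cells with P(A,B) = 0 contribute 0)
  (A=0,B=0): P(A|B) = (1/8)/(3/16) = 2/3;  -(1/8)·log₂(2/3) = 0.0731
  (A=0,B=2): P(A|B) = (3/8)/(3/4) = 1/2;  -(3/8)·log₂(1/2) = 0.3750
  (A=1,B=0): P(A|B) = (1/16)/(3/16) = 1/3;  -(1/16)·log₂(1/3) = 0.0991
  (A=1,B=1): P(A|B) = (1/16)/(1/16) = 1;  -(1/16)·log₂(1) = 0.0000
  (A=1,B=2): P(A|B) = (3/8)/(3/4) = 1/2;  -(3/8)·log₂(1/2) = 0.3750
H(A|B) = 0.0731 + 0.3750 + 0.0991 + 0.0000 + 0.3750
  = 0.9222 bits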